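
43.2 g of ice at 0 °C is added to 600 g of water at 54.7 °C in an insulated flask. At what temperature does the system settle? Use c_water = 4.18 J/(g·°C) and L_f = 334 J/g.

Heat gained plus heat lost sum to zero:
fusion: m_ice L_f = 43.2·334 = 14429
  meltwater 0→T: 43.2·4.18·T = 180.58 T
  water cools: 600·4.18·(T − 54.7) = 2508(T − 54.7)
2688.6 T = 137188 − 14429 = 122759
T ≈ 45.66 °C — above 0 °C, consistent with complete melting.

T_f ≈ 45.7 °C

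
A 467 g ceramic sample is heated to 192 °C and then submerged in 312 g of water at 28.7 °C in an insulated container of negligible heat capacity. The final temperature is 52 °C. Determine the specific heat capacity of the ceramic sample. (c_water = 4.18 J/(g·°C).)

c ≈ 0.465 J/(g·°C)

Energy conservation, ΣQ = 0:
467·c·(52 − 192) + 312·4.18·(52 − 28.7) = 0
-65380 c = -30387
c = -30387/-65380 ≈ 0.4648 J/(g·°C)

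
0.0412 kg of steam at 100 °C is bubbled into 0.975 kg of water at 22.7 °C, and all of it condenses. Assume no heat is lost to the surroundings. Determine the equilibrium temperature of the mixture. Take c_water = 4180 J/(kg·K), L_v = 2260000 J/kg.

Heat gained plus heat lost sum to zero:
steam→water at 100 °C releases m L_v = 0.0412·2260000 = 93112
  condensate cools 100→T: 0.0412·4180·(T − 100) = 172.22(T − 100)
  water warms: 0.975·4180·(T − 22.7) = 4075.5(T − 22.7)
4247.7 T = 93112 + 17222 + 92514 = 202847
T ≈ 47.75 °C, under the boiling point, so the assumption holds.

T_f ≈ 47.8 °C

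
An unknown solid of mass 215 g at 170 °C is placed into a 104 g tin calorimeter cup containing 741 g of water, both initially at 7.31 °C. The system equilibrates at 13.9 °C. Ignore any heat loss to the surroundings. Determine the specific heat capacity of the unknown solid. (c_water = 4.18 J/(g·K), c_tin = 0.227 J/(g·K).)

c ≈ 0.613 J/(g·K)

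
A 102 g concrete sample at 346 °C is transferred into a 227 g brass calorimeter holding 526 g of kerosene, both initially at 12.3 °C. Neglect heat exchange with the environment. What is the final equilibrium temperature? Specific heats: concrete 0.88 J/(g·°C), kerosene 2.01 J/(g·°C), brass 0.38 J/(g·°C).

T_f ≈ 36.6 °C

Taking heat into each body as positive, Σ m c ΔT = 0:
102·0.88·(T − 346) + 526·2.01·(T − 12.3) + 227·0.38·(T − 12.3) = 0
89.76(T − 346) + 1057.3(T − 12.3) + 86.26(T − 12.3) = 0
(89.76 + 1057.3 + 86.26) T = 89.76·346 + 1057.3·12.3 + 86.26·12.3
T ≈ 36.59 °C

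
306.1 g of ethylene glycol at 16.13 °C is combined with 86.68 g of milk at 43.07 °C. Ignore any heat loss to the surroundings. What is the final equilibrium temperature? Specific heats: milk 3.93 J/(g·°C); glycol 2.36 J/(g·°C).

T_f ≈ 24.8 °C

Heat lost by the milk equals heat gained by the glycol:
86.68×3.93×(43.07 − T) = 306.1×2.36×(T − 16.13)
340.65(43.07 − T) = 722.4(T − 16.13)
1063 T = 26324  ⇒  T ≈ 24.76 °C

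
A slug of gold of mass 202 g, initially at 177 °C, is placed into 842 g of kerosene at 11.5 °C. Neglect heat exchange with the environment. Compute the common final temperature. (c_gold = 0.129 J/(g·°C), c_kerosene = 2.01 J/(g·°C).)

T_f ≈ 14.0 °C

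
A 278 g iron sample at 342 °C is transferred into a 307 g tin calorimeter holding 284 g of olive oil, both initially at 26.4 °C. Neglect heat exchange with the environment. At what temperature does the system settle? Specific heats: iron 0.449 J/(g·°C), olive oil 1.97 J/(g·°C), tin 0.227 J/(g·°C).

T_f ≈ 78.6 °C

Energy conservation, ΣQ = 0:
278·0.449·(T − 342) + 284·1.97·(T − 26.4) + 307·0.227·(T − 26.4) = 0
124.82(T − 342) + 559.48(T − 26.4) + 69.69(T − 26.4) = 0
753.99 T = 59299
T = 59299/753.99 ≈ 78.65 °C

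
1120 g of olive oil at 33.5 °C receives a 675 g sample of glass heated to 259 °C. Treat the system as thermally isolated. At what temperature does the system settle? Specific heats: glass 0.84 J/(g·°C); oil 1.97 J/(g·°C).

T_f = Σ m_i c_i T_i / Σ m_i c_i:
T_f = (567*259 + 2206.4*33.5) / (567 + 2206.4)
    = 220767 / 2773.4 ≈ 79.60 °C

T_f ≈ 79.6 °C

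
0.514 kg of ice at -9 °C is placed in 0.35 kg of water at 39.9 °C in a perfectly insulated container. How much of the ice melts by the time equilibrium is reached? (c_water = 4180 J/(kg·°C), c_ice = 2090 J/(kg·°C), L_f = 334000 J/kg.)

Water can give up m c ΔT = 0.35×4180×39.9 = 58374 J before reaching 0 °C.
Warming the ice to 0 °C takes 0.514×2090×9 = 9668.3 J, leaving 48705 J for melting.
Melting all 0.514 kg of ice would need 0.514×334000 = 171676 J.
48705 J < 171676 J, so only part of the ice melts and the system sits at 0 °C.
Mass melted = 48705/334000 ≈ 0.1458 kg.

m_melted ≈ 0.146 kg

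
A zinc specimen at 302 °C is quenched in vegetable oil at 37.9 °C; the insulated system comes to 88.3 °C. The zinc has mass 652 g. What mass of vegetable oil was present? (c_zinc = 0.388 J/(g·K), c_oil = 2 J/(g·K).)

Taking heat into each body as positive, Σ m c ΔT = 0:
652·0.388·(88.3 − 302) + m·2·(88.3 − 37.9) = 0
100.8 m = 54061
m = 54061/100.8 ≈ 536.3 g

m ≈ 536 g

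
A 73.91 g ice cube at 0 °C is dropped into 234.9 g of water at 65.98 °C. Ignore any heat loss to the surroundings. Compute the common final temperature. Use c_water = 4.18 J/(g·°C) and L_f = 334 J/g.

T_f ≈ 31.1 °C

Let T be the final temperature. ΣQ_i = 0:
melt ice: 73.91·334 = 24686; warm the meltwater: 308.94 T; water: 981.88(T − 65.98)
1290.8 T = 64785 − 24686 = 40099
T ≈ 31.06 °C — above 0 °C, consistent with complete melting.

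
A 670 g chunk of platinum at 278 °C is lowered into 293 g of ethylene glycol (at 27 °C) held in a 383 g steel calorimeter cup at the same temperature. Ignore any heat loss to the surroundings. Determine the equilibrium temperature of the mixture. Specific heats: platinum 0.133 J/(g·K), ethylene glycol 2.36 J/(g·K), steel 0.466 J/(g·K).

T_f ≈ 50.3 °C

Conservation of energy gives ΣQ = 0:
670×0.133×(T − 278) + 293×2.36×(T − 27) + 383×0.466×(T − 27) = 0
89.11(T − 278) + 691.48(T − 27) + 178.48(T − 27) = 0
(89.11 + 691.48 + 178.48) T = 89.11×278 + 691.48×27 + 178.48×27
T ≈ 50.32 °C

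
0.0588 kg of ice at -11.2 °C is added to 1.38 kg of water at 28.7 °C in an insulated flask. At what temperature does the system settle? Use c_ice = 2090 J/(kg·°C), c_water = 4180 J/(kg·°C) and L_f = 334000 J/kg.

Setting the total heat transfer to zero:
ice -11.2→0 °C: 0.0588·2090·11.2 = 1376.4; melt ice: 0.0588·334000 = 19639; meltwater 0→T: 0.0588·4180·T = 245.78 T; water cools: 1.38·4180·(T − 28.7) = 5768.4(T − 28.7)
6014.2 T = 165553 − 21016 = 144537
T ≈ 24.03 °C. Since T > 0 °C, the all-ice-melts assumption holds.

T_f ≈ 24.0 °C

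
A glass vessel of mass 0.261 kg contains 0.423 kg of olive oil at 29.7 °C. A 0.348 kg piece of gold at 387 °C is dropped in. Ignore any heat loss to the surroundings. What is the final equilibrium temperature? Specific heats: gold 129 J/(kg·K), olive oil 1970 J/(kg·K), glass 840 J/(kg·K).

T_f ≈ 44.3 °C

Let T be the final temperature. ΣQ_i = 0:
0.348×129×(T − 387) + 0.423×1970×(T − 29.7) + 0.261×840×(T − 29.7) = 0
1097.4 T = 48634
T = 48634/1097.4 ≈ 44.32 °C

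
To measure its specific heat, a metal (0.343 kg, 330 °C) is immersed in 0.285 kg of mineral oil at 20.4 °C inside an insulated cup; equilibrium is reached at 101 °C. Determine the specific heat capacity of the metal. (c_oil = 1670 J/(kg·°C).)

m_s c (T_s − T_f) = m_oil c_oil (T_f − T_0):
0.343×c×(330 − 101) = 0.285×1670×(101 − 20.4)
78.55 c = 38362  ⇒  c ≈ 488.4 J/(kg·°C)

c ≈ 488 J/(kg·°C)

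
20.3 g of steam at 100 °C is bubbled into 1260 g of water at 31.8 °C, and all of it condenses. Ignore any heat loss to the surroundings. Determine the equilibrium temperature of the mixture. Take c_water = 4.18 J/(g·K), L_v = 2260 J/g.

Energy balance with sensible and latent terms:
steam→water at 100 °C releases m L_v = 20.3·2260 = 45878; condensate cools 100→T: 20.3·4.18·(T − 100) = 84.85(T − 100); water warms: 1260·4.18·(T − 31.8) = 5266.8(T − 31.8)
5351.7 T = 45878 + 8485.4 + 167484 = 221848
T ≈ 41.45 °C — below 100 °C, confirming all the steam condensed.

T_f ≈ 41.5 °C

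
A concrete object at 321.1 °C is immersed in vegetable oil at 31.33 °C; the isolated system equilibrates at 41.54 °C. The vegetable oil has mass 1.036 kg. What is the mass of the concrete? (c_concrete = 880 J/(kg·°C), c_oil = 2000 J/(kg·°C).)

m ≈ 0.086 kg

Let T be the final temperature. ΣQ_i = 0:
m×880×(41.54 − 321.1) + 1.036×2000×(41.54 − 31.33) = 0
-246013 m = -21155
m = -21155/-246013 ≈ 0.08599 kg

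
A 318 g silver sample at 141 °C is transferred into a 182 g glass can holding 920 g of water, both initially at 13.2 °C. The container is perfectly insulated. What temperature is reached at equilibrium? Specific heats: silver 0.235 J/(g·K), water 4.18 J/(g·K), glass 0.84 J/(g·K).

T_f ≈ 15.5 °C

Heat gained plus heat lost sum to zero:
318·0.235·(T − 141) + 920·4.18·(T − 13.2) + 182·0.84·(T − 13.2) = 0
74.73(T − 141) + 3845.6(T − 13.2) + 152.88(T − 13.2) = 0
4073.2 T = 63317
T = 63317 / 4073.2 = 15.5 °C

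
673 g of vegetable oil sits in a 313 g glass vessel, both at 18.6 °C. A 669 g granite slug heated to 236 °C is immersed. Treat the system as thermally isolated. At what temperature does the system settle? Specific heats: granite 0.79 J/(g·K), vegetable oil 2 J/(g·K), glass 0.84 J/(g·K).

Taking heat into each body as positive, Σ m c ΔT = 0:
669×0.79×(T − 236) + 673×2×(T − 18.6) + 313×0.84×(T − 18.6) = 0
2137.4 T = 154654
T ≈ 72.36 °C

T_f ≈ 72.4 °C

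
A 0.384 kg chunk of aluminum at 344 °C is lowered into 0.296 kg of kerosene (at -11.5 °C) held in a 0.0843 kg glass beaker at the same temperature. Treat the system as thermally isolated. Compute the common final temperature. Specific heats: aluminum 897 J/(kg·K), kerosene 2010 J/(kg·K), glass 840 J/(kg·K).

Net heat exchanged in the isolated system is zero:
0.384×897×(T − 344) + 0.296×2010×(T − (-11.5)) + 0.0843×840×(T − (-11.5)) = 0
(344.45 + 594.96 + 70.81) T = 344.45×344 + 594.96×(-11.5) + 70.81×(-11.5)
T ≈ 109.71 °C

T_f ≈ 109.7 °C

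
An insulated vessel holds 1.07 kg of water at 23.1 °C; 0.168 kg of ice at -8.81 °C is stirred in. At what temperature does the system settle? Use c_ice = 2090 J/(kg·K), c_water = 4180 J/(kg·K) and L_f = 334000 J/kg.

Setting the total heat transfer to zero:
warm ice to 0 °C: 0.168·2090·(0 − (-8.81)) = 3093.4; fusion: m_ice L_f = 0.168·334000 = 56112; meltwater 0→T: 0.168·4180·T = 702.24 T; water cools: 1.07·4180·(T − 23.1) = 4472.6(T − 23.1)
5174.8 T = 103317 − 59205 = 44112
T ≈ 8.52 °C — above 0 °C, consistent with complete melting.

T_f ≈ 8.5 °C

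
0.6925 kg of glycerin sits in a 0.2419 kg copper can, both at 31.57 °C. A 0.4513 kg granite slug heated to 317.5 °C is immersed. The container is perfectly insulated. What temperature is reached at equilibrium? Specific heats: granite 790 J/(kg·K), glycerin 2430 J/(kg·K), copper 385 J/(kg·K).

T_f ≈ 79.4 °C

Setting the total heat transfer to zero:
0.4513·790·(T − 317.5) + 0.6925·2430·(T − 31.57) + 0.2419·385·(T − 31.57) = 0
2132.4 T = 169263
T = 169263 / 2132.4 = 79.4 °C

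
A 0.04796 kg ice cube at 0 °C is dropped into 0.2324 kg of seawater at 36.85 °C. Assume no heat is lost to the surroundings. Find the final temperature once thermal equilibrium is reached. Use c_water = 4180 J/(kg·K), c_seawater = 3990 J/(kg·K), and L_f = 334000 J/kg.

Let T be the final temperature. ΣQ_i = 0:
melt ice: 0.04796×334000 = 16019; meltwater 0→T: 0.04796×4180×T = 200.47 T; seawater cools: 0.2324×3990×(T − 36.85) = 927.28(T − 36.85)
1127.7 T = 34170 − 16019 = 18151
T ≈ 16.10 °C. Since T > 0 °C, the all-ice-melts assumption holds.

T_f ≈ 16.1 °C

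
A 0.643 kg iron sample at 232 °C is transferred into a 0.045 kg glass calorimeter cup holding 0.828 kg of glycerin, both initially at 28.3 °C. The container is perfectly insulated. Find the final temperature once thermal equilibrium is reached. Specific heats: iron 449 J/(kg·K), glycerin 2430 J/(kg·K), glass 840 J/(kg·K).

T_f ≈ 53.4 °C

Energy conservation, ΣQ = 0:
0.643*449*(T − 232) + 0.828*2430*(T − 28.3) + 0.045*840*(T − 28.3) = 0
288.71(T − 232) + 2012(T − 28.3) + 37.8(T − 28.3) = 0
(288.71 + 2012 + 37.8) T = 288.71*232 + 2012*28.3 + 37.8*28.3
T = 124990/2338.5 ≈ 53.45 °C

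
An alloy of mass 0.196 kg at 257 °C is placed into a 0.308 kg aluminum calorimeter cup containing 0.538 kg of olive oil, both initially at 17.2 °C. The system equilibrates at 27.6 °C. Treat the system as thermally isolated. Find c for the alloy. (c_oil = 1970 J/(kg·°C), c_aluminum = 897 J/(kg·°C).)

c ≈ 309 J/(kg·°C)

Let T be the final temperature. ΣQ_i = 0:
0.196·c·(27.6 − 257) + 0.538·1970·(27.6 − 17.2) + 0.308·897·(27.6 − 17.2) = 0
-44.96 c = -13896
c = -13896/-44.96 ≈ 309.1 J/(kg·°C)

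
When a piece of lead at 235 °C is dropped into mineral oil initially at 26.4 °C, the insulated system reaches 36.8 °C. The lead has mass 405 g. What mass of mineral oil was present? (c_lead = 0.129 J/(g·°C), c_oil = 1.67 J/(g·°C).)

|Q_lead| = |Q_oil|:
405×0.129×(235 − 36.8) = m×1.67×(36.8 − 26.4)
17.37 m = 10355  ⇒  m ≈ 596.2 g

m ≈ 596 g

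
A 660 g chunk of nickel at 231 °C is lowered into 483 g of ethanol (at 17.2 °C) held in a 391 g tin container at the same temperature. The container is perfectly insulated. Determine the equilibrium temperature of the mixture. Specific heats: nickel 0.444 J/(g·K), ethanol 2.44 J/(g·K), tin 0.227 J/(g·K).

T_f ≈ 57.4 °C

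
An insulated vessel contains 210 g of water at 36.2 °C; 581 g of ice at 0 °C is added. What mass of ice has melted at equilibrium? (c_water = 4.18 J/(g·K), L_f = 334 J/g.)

m_melted ≈ 95.1 g

Cooling the water to 0 °C releases 210·4.18·36.2 = 31776 J.
Melting all 581 g of ice would need 581·334 = 194054 J.
That's not enough to melt it all — equilibrium is at 0 °C with ice remaining.
m_melted·334 = 31776  ⇒  m_melted ≈ 95.14 g.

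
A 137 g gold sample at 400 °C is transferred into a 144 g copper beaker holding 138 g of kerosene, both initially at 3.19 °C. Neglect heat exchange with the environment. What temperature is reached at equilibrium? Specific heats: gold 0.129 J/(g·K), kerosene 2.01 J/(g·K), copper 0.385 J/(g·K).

T_f ≈ 23.2 °C

Let T be the final temperature. ΣQ_i = 0:
137×0.129×(T − 400) + 138×2.01×(T − 3.19) + 144×0.385×(T − 3.19) = 0
(17.67 + 277.38 + 55.44) T = 17.67×400 + 277.38×3.19 + 55.44×3.19
T = 8130.9/350.49 ≈ 23.20 °C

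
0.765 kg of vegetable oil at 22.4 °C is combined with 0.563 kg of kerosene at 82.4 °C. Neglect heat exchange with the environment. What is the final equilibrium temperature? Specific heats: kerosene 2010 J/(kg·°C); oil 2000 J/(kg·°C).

T_f ≈ 47.9 °C

Set heat shed by the hot body equal to heat absorbed by the cold body:
0.563·2010·(82.4 − T) = 0.765·2000·(T − 22.4)
1131.6(82.4 − T) = 1530(T − 22.4)
2661.6 T = 127518  ⇒  T ≈ 47.91 °C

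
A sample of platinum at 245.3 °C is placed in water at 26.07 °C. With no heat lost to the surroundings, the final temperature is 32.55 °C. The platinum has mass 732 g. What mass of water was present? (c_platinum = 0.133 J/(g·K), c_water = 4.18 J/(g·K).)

m ≈ 765 g

Heat gained plus heat lost sum to zero:
732·0.133·(32.55 − 245.3) + m·4.18·(32.55 − 26.07) = 0
27.09 m = 20712
m = 20712/27.09 ≈ 764.7 g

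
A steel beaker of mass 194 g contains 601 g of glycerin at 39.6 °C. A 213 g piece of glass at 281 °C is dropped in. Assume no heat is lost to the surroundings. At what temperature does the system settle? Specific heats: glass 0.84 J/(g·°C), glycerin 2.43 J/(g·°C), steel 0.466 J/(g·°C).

T_f ≈ 64.6 °C

T_f is the heat-capacity-weighted average of the initial temperatures:
T_f = (178.92×281 + 1460.4×39.6 + 90.4×39.6) / (178.92 + 1460.4 + 90.4)
    = 111690 / 1729.8 ≈ 64.57 °C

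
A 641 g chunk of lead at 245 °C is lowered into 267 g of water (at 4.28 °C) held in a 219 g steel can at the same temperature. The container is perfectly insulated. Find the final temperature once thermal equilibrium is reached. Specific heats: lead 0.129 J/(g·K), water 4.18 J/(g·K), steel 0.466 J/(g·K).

T_f ≈ 19.6 °C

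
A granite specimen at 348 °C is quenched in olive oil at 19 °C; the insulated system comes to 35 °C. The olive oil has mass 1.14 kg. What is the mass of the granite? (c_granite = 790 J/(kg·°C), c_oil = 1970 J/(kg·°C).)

m ≈ 0.145 kg

Let T be the final temperature. ΣQ_i = 0:
m·790·(35 − 348) + 1.14·1970·(35 − 19) = 0
-247270 m = -35933
m = -35933/-247270 ≈ 0.1453 kg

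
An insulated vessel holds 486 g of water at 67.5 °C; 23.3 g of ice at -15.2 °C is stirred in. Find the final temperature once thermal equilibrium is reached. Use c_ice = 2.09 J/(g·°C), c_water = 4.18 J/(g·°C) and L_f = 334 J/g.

Energy balance with sensible and latent terms:
warm ice to 0 °C: 23.3×2.09×(0 − (-15.2)) = 740.19; latent heat to melt: 23.3×334 = 7782.2; meltwater 0→T: 23.3×4.18×T = 97.39 T; water cools: 486×4.18×(T − 67.5) = 2031.5(T − 67.5)
2128.9 T = 137125 − 8522.4 = 128603
T ≈ 60.41 °C — above 0 °C, consistent with complete melting.

T_f ≈ 60.4 °C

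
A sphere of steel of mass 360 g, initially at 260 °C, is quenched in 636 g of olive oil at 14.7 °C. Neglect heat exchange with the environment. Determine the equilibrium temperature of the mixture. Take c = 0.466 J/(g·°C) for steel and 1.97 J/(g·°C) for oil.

T_f = Σ m_i c_i T_i / Σ m_i c_i:
T_f = (167.76*260 + 1252.9*14.7) / (167.76 + 1252.9)
    = 62036 / 1420.7 ≈ 43.67 °C

T_f ≈ 43.7 °C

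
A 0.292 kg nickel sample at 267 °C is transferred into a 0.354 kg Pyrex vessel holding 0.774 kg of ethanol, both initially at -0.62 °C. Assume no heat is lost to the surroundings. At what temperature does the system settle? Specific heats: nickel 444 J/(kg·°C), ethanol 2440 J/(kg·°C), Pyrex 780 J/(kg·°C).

T_f ≈ 14.5 °C

Conservation of energy gives ΣQ = 0:
0.292·444·(T − 267) + 0.774·2440·(T − (-0.62)) + 0.354·780·(T − (-0.62)) = 0
129.65(T − 267) + 1888.6(T − (-0.62)) + 276.12(T − (-0.62)) = 0
2294.3 T = 33274
T ≈ 14.50 °C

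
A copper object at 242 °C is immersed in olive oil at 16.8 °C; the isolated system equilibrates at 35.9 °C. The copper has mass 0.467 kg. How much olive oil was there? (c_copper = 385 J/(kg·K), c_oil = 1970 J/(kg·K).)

m ≈ 0.985 kg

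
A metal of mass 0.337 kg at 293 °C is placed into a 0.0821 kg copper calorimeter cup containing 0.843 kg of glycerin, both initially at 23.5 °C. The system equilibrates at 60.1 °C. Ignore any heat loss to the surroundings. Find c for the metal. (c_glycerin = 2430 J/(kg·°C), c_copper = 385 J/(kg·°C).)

c ≈ 970 J/(kg·°C)

Energy conservation, ΣQ = 0:
0.337×c×(60.1 − 293) + 0.843×2430×(60.1 − 23.5) + 0.0821×385×(60.1 − 23.5) = 0
-78.49 c = -76132
c = -76132/-78.49 ≈ 970 J/(kg·°C)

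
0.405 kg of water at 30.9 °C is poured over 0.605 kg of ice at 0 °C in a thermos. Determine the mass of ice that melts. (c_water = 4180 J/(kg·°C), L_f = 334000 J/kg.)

Cooling the water to 0 °C releases 0.405·4180·30.9 = 52311 J.
To melt every bit of ice: 0.605·334000 = 202070 J.
That's not enough to melt it all — equilibrium is at 0 °C with ice remaining.
Mass melted = 52311/334000 ≈ 0.1566 kg.

m_melted ≈ 0.157 kg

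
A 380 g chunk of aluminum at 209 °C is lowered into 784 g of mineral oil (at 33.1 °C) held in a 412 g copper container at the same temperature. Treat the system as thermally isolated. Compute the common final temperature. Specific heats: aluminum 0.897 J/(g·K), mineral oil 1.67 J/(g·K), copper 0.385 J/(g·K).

T_f ≈ 66.2 °C

Setting the total heat transfer to zero:
380·0.897·(T − 209) + 784·1.67·(T − 33.1) + 412·0.385·(T − 33.1) = 0
340.86(T − 209) + 1309.3(T − 33.1) + 158.62(T − 33.1) = 0
(340.86 + 1309.3 + 158.62) T = 340.86·209 + 1309.3·33.1 + 158.62·33.1
T = 119827 / 1808.8 = 66.2 °C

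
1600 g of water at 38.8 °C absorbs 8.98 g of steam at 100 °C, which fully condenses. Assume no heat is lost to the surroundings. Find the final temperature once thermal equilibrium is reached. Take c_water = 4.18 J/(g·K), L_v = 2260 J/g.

T_f ≈ 42.2 °C

Net heat exchanged in the isolated system is zero:
condense steam: −8.98·2260 = −20295
  condensate cools 100→T: 8.98·4.18·(T − 100) = 37.54(T − 100)
  original water: 6688(T − 38.8)
6725.5 T = 20295 + 3753.6 + 259494 = 283543
T ≈ 42.16 °C (< 100 °C, so full condensation is consistent).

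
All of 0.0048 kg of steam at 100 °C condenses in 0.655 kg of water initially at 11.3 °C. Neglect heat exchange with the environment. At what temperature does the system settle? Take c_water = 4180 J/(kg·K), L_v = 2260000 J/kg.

T_f ≈ 15.9 °C

Taking heat into each body as positive, Σ m c ΔT = 0:
steam→water at 100 °C releases m L_v = 0.0048·2260000 = 10848; condensed water 100 °C→T: 20.06(T − 100); water warms: 0.655·4180·(T − 11.3) = 2737.9(T − 11.3)
2758 T = 10848 + 2006.4 + 30938 = 43793
T ≈ 15.88 °C — below 100 °C, confirming all the steam condensed.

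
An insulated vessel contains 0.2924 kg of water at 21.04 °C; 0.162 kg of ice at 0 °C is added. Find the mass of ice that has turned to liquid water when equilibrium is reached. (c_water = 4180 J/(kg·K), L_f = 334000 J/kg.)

m_melted ≈ 0.077 kg

Cooling the water to 0 °C releases 0.2924×4180×21.04 = 25716 J.
To melt every bit of ice: 0.162×334000 = 54108 J.
25716 J < 54108 J, so only part of the ice melts and the system sits at 0 °C.
Mass melted = 25716/334000 ≈ 0.07699 kg.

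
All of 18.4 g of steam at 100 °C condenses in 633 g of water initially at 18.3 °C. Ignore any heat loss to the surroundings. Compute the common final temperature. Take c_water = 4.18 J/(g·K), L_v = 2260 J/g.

T_f ≈ 35.9 °C

Conservation of energy gives ΣQ = 0:
latent heat released on condensation: 18.4·2260 = 41584; condensed water 100 °C→T: 76.91(T − 100); original water: 2645.9(T − 18.3)
2722.9 T = 41584 + 7691.2 + 48421 = 97696
T ≈ 35.88 °C — below 100 °C, confirming all the steam condensed.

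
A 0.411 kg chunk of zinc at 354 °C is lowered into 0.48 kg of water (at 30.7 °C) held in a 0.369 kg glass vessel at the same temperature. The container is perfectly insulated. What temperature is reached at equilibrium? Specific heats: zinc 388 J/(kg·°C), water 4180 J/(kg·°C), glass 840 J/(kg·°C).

T_f ≈ 51.5 °C

Heat gained plus heat lost sum to zero:
0.411*388*(T − 354) + 0.48*4180*(T − 30.7) + 0.369*840*(T − 30.7) = 0
159.47(T − 354) + 2006.4(T − 30.7) + 309.96(T − 30.7) = 0
2475.8 T = 127564
T = 127564 / 2475.8 = 51.5 °C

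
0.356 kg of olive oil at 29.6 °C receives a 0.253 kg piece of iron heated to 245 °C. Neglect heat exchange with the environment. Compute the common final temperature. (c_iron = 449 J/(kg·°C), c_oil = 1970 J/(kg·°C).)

T_f ≈ 59.6 °C

Set heat shed by the hot body equal to heat absorbed by the cold body:
0.253*449*(245 − T) = 0.356*1970*(T − 29.6)
113.6(245 − T) = 701.32(T − 29.6)
814.92 T = 48590  ⇒  T ≈ 59.63 °C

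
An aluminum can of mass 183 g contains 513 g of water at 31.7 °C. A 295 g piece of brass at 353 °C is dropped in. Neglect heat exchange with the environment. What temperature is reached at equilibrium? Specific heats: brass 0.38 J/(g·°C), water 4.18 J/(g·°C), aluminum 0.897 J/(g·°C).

T_f ≈ 46.6 °C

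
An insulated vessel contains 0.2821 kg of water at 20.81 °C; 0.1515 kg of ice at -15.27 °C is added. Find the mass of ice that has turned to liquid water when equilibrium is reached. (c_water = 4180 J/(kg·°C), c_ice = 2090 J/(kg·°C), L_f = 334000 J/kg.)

m_melted ≈ 0.059 kg

Cooling the water to 0 °C releases 0.2821×4180×20.81 = 24539 J.
Of that, 0.1515×2090×15.27 = 4835 J goes to bring the ice to 0 °C, leaving 19704 J.
Fully melting the ice requires m_ice L_f = 0.1515×334000 = 50601 J.
Since 19704 < 50601 J, not all the ice melts; equilibrium is at 0 °C.
Mass melted = 19704/334000 ≈ 0.05899 kg.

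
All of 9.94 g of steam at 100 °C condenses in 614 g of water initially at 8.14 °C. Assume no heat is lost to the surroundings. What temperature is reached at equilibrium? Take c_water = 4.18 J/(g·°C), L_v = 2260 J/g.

Taking heat into each body as positive, Σ m c ΔT = 0:
steam→water at 100 °C releases m L_v = 9.94·2260 = 22464; condensate cools 100→T: 9.94·4.18·(T − 100) = 41.55(T − 100); original water: 2566.5(T − 8.14)
2608.1 T = 22464 + 4154.9 + 20891 = 47511
T ≈ 18.22 °C, under the boiling point, so the assumption holds.

T_f ≈ 18.2 °C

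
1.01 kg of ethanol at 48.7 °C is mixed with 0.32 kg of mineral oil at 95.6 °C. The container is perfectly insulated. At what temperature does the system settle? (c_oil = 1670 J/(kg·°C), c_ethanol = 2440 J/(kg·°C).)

T_f ≈ 57.1 °C

Heat lost by the oil equals heat gained by the ethanol:
0.32·1670·(95.6 − T) = 1.01·2440·(T − 48.7)
534.4(95.6 − T) = 2464.4(T − 48.7)
2998.8 T = 171105  ⇒  T ≈ 57.06 °C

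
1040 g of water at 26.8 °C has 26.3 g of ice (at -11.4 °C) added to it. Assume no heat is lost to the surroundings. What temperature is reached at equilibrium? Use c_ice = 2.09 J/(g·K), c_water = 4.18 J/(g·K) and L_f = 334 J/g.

Taking heat into each body as positive, Σ m c ΔT = 0:
ice -11.4→0 °C: 26.3×2.09×11.4 = 626.62
  fusion: m_ice L_f = 26.3×334 = 8784.2
  warm the meltwater: 109.93 T
  water cools: 1040×4.18×(T − 26.8) = 4347.2(T − 26.8)
4457.1 T = 116505 − 9410.8 = 107094
T ≈ 24.03 °C. Since T > 0 °C, the all-ice-melts assumption holds.

T_f ≈ 24.0 °C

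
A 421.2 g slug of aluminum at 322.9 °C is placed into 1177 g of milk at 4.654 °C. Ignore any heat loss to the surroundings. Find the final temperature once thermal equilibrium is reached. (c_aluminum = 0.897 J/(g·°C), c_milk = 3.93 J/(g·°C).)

T_f ≈ 28.7 °C

T_f = Σ m_i c_i T_i / Σ m_i c_i:
T_f = (377.82×322.9 + 4625.6×4.654) / (377.82 + 4625.6)
    = 143525 / 5003.4 ≈ 28.69 °C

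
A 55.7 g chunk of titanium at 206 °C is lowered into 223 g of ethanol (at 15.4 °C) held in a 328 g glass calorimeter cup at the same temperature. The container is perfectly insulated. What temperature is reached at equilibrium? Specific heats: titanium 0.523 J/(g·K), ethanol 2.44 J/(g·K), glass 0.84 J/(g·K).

Let T be the final temperature. ΣQ_i = 0:
55.7*0.523*(T − 206) + 223*2.44*(T − 15.4) + 328*0.84*(T − 15.4) = 0
(29.13 + 544.12 + 275.52) T = 29.13*206 + 544.12*15.4 + 275.52*15.4
T ≈ 21.94 °C

T_f ≈ 21.9 °C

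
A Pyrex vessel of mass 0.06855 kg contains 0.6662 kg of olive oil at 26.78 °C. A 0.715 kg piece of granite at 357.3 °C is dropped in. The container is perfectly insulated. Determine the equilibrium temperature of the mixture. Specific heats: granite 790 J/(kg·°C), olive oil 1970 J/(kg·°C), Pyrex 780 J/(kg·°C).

T_f ≈ 123.5 °C

With ΣQ=0 the equilibrium temperature is the m·c-weighted mean:
T_f = (564.85×357.3 + 1312.4×26.78 + 53.47×26.78) / (564.85 + 1312.4 + 53.47)
    = 238399 / 1930.7 ≈ 123.48 °C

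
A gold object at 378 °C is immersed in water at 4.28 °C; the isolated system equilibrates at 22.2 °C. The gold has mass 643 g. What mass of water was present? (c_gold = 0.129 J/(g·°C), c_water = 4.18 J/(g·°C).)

m ≈ 394 g

Net heat exchanged in the isolated system is zero:
643×0.129×(22.2 − 378) + m×4.18×(22.2 − 4.28) = 0
74.91 m = 29513
m = 29513/74.91 ≈ 394 g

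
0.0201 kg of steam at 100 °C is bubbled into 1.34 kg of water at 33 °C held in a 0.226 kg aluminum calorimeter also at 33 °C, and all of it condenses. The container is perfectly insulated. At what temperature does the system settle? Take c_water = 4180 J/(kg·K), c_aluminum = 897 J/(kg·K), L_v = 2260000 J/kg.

Setting the total heat transfer to zero:
steam→water at 100 °C releases m L_v = 0.0201×2260000 = 45426
  condensate cools 100→T: 0.0201×4180×(T − 100) = 84.02(T − 100)
  water warms: 1.34×4180×(T − 33) = 5601.2(T − 33)
  cup: 202.72(T − 33)
5887.9 T = 45426 + 8401.8 + 191529 = 245357
T ≈ 41.67 °C (< 100 °C, so full condensation is consistent).

T_f ≈ 41.7 °C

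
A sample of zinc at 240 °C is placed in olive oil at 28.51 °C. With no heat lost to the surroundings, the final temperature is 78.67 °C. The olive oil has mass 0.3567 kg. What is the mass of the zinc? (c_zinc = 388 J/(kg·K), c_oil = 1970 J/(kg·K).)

|Q_zinc| = |Q_oil|:
m·388·(240 − 78.67) = 0.3567·1970·(78.67 − 28.51)
62596 m = 35247  ⇒  m ≈ 0.5631 kg

m ≈ 0.563 kg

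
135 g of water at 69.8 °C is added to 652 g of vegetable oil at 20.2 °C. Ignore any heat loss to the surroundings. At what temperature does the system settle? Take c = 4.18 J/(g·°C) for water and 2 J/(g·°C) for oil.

T_f ≈ 35.2 °C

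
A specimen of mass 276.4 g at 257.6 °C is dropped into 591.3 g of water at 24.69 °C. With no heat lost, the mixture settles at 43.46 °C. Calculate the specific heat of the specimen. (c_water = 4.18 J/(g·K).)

Let T be the final temperature. ΣQ_i = 0:
276.4×c×(43.46 − 257.6) + 591.3×4.18×(43.46 − 24.69) = 0
-59188 c = -46393
c = -46393/-59188 ≈ 0.7838 J/(g·K)

c ≈ 0.784 J/(g·K)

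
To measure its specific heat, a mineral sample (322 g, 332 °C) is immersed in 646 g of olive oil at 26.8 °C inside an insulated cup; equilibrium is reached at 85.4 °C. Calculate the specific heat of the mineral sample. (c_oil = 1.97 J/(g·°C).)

c ≈ 0.939 J/(g·°C)

Energy conservation, ΣQ = 0:
322×c×(85.4 − 332) + 646×1.97×(85.4 − 26.8) = 0
-79405 c = -74576
c = -74576/-79405 ≈ 0.9392 J/(g·°C)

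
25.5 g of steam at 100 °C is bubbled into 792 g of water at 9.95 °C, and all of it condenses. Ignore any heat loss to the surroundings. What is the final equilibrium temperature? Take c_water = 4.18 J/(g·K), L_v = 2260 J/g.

Energy conservation, ΣQ = 0:
latent heat released on condensation: 25.5×2260 = 57630; condensate cools 100→T: 25.5×4.18×(T − 100) = 106.59(T − 100); original water: 3310.6(T − 9.95)
3417.2 T = 57630 + 10659 + 32940 = 101229
T ≈ 29.62 °C, under the boiling point, so the assumption holds.

T_f ≈ 29.6 °C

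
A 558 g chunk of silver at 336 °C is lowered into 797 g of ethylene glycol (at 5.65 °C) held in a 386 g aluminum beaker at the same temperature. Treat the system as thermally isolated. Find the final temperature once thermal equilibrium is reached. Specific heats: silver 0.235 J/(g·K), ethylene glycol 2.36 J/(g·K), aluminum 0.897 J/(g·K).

Net heat exchanged in the isolated system is zero:
558·0.235·(T − 336) + 797·2.36·(T − 5.65) + 386·0.897·(T − 5.65) = 0
131.13(T − 336) + 1880.9(T − 5.65) + 346.24(T − 5.65) = 0
(131.13 + 1880.9 + 346.24) T = 131.13·336 + 1880.9·5.65 + 346.24·5.65
T ≈ 24.02 °C

T_f ≈ 24.0 °C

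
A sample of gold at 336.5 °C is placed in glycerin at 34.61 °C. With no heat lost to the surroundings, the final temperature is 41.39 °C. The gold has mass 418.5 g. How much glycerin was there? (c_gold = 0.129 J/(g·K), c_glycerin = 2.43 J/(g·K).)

|Q_gold| = |Q_glycerin|:
418.5·0.129·(336.5 − 41.39) = m·2.43·(41.39 − 34.61)
16.48 m = 15932  ⇒  m ≈ 967 g

m ≈ 967 g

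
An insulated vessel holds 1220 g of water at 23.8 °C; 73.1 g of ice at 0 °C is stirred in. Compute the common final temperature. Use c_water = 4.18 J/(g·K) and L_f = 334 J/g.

Setting the total heat transfer to zero:
fusion: m_ice L_f = 73.1×334 = 24415
  warm the meltwater: 305.56 T
  water cools: 1220×4.18×(T − 23.8) = 5099.6(T − 23.8)
5405.2 T = 121370 − 24415 = 96955
T ≈ 17.94 °C. Since T > 0 °C, the all-ice-melts assumption holds.

T_f ≈ 17.9 °C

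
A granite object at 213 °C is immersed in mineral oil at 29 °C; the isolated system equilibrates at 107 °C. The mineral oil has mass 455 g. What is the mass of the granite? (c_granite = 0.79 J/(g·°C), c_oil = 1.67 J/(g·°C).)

m ≈ 708 g

Heat lost by the granite = heat gained by the oil:
m·0.79·(213 − 107) = 455·1.67·(107 − 29)
83.74 m = 59268  ⇒  m ≈ 707.8 g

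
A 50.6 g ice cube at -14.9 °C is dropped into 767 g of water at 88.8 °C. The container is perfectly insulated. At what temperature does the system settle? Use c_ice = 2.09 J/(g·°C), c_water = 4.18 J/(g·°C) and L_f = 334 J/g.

Sum of m c ΔT and latent-heat terms is zero:
warm ice to 0 °C: 50.6·2.09·(0 − (-14.9)) = 1575.7; latent heat to melt: 50.6·334 = 16900; meltwater 0→T: 50.6·4.18·T = 211.51 T; water cools: 767·4.18·(T − 88.8) = 3206.1(T − 88.8)
3417.6 T = 284698 − 18476 = 266222
T ≈ 77.90 °C. Since T > 0 °C, the all-ice-melts assumption holds.

T_f ≈ 77.9 °C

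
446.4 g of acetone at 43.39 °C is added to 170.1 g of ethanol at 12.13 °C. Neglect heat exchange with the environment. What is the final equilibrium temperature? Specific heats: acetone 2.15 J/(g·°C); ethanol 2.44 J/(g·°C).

T_f ≈ 34.0 °C

Energy conservation, ΣQ = 0:
446.4×2.15×(T − 43.39) + 170.1×2.44×(T − 12.13) = 0
(959.76 + 415.04) T = 959.76×43.39 + 415.04×12.13
T = 46678 / 1374.8 = 34 °C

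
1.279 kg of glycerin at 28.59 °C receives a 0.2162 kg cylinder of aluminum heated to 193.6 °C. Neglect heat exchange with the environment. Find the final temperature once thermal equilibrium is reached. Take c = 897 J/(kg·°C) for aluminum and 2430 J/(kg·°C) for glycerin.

T_f is the heat-capacity-weighted average of the initial temperatures:
T_f = (193.93×193.6 + 3108×28.59) / (193.93 + 3108)
    = 126402 / 3301.9 ≈ 38.28 °C

T_f ≈ 38.3 °C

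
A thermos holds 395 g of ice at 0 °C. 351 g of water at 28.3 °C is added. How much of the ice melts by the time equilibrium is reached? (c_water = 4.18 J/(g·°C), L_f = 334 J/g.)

m_melted ≈ 124 g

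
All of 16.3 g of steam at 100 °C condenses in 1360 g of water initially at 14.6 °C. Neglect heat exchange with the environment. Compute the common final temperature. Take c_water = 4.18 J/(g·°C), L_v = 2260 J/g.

T_f ≈ 22.0 °C

Energy balance with sensible and latent terms:
latent heat released on condensation: 16.3×2260 = 36838; condensate cools 100→T: 16.3×4.18×(T − 100) = 68.13(T − 100); original water: 5684.8(T − 14.6)
5752.9 T = 36838 + 6813.4 + 82998 = 126649
T ≈ 22.01 °C, under the boiling point, so the assumption holds.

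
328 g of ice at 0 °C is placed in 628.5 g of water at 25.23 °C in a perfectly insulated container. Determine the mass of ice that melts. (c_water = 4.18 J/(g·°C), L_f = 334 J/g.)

m_melted ≈ 198 g

Water can give up m c ΔT = 628.5·4.18·25.23 = 66282 J before reaching 0 °C.
To melt every bit of ice: 328·334 = 109552 J.
Since 66282 < 109552 J, not all the ice melts; equilibrium is at 0 °C.
m_melt = 66282 / L_f = 198.5 g.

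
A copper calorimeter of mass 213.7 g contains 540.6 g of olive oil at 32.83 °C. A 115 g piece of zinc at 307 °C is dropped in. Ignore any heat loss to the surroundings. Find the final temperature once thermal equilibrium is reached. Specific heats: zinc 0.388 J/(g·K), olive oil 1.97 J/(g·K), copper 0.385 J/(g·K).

T_f is the heat-capacity-weighted average of the initial temperatures:
T_f = (44.62*307 + 1065*32.83 + 82.27*32.83) / (44.62 + 1065 + 82.27)
    = 51363 / 1191.9 ≈ 43.09 °C

T_f ≈ 43.1 °C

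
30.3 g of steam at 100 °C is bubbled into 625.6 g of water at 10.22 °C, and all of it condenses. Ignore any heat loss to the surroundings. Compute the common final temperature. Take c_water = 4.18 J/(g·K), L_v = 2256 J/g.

T_f ≈ 39.3 °C

Conservation of energy gives ΣQ = 0:
condense steam: −30.3·2256 = −68357; condensed water 100 °C→T: 126.65(T − 100); original water: 2615(T − 10.22)
2741.7 T = 68357 + 12665 + 26725 = 107748
T ≈ 39.30 °C — below 100 °C, confirming all the steam condensed.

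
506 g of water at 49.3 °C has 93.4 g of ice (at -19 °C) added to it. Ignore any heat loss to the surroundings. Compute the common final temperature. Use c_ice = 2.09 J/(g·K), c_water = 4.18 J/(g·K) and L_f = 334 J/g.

Energy conservation, ΣQ = 0:
warm ice to 0 °C: 93.4×2.09×(0 − (-19)) = 3708.9
  latent heat to melt: 93.4×334 = 31196
  warm the meltwater: 390.41 T
  water: 2115.1(T − 49.3)
2505.5 T = 104273 − 34905 = 69369
T ≈ 27.69 °C (positive, so assuming full melt was valid).

T_f ≈ 27.7 °C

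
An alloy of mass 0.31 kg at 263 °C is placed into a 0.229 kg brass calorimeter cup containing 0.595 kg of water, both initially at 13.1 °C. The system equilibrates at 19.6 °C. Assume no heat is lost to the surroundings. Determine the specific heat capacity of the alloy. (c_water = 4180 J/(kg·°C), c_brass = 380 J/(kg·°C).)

c ≈ 222 J/(kg·°C)

Setting the total heat transfer to zero:
0.31×c×(19.6 − 263) + 0.595×4180×(19.6 − 13.1) + 0.229×380×(19.6 − 13.1) = 0
-75.45 c = -16732
c = -16732/-75.45 ≈ 221.7 J/(kg·°C)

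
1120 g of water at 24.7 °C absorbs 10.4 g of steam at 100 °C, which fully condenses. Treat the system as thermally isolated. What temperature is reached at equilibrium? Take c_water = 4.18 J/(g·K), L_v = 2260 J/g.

Heat gained plus heat lost sum to zero:
steam→water at 100 °C releases m L_v = 10.4×2260 = 23504; condensate cools 100→T: 10.4×4.18×(T − 100) = 43.47(T − 100); original water: 4681.6(T − 24.7)
4725.1 T = 23504 + 4347.2 + 115636 = 143487
T ≈ 30.37 °C, under the boiling point, so the assumption holds.

T_f ≈ 30.4 °C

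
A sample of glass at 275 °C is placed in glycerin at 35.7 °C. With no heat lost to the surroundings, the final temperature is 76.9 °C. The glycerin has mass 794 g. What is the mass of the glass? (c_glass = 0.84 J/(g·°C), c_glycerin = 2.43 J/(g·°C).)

m ≈ 478 g

Heat lost by the glass = heat gained by the glycerin:
m·0.84·(275 − 76.9) = 794·2.43·(76.9 − 35.7)
166.4 m = 79492  ⇒  m ≈ 477.7 g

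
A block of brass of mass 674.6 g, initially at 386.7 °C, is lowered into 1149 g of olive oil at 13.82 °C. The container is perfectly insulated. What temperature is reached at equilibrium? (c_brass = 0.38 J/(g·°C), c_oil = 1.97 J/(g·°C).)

|Q_brass| = |Q_oil|:
674.6×0.38×(386.7 − T) = 1149×1.97×(T − 13.82)
256.35(386.7 − T) = 2263.5(T − 13.82)
2519.9 T = 130412  ⇒  T ≈ 51.75 °C

T_f ≈ 51.8 °C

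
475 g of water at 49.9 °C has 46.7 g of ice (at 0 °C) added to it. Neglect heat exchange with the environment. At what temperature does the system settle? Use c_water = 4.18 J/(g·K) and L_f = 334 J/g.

Energy balance with sensible and latent terms:
latent heat to melt: 46.7×334 = 15598
  meltwater 0→T: 46.7×4.18×T = 195.21 T
  water: 1985.5(T − 49.9)
2180.7 T = 99076 − 15598 = 83479
T ≈ 38.28 °C (positive, so assuming full melt was valid).

T_f ≈ 38.3 °C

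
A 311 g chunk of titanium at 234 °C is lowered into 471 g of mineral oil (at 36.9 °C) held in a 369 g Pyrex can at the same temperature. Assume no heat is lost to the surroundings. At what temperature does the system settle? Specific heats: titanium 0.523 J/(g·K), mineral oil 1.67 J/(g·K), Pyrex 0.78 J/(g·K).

With ΣQ=0 the equilibrium temperature is the m·c-weighted mean:
T_f = (162.65*234 + 786.57*36.9 + 287.82*36.9) / (162.65 + 786.57 + 287.82)
    = 77706 / 1237 ≈ 62.82 °C

T_f ≈ 62.8 °C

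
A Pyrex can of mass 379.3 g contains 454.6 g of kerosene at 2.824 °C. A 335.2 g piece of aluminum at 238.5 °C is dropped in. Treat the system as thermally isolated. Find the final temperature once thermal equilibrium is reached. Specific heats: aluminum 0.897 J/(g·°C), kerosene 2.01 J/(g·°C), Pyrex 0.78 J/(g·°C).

T_f ≈ 49.7 °C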